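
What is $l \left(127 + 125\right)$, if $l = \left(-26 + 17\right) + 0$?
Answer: $-2268$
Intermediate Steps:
$l = -9$ ($l = -9 + 0 = -9$)
$l \left(127 + 125\right) = - 9 \left(127 + 125\right) = \left(-9\right) 252 = -2268$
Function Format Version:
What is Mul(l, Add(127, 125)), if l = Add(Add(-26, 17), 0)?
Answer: -2268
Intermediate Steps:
l = -9 (l = Add(-9, 0) = -9)
Mul(l, Add(127, 125)) = Mul(-9, Add(127, 125)) = Mul(-9, 252) = -2268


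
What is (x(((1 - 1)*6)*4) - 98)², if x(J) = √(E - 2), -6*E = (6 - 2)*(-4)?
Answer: (294 - √6)²/9 ≈ 9444.6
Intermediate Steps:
E = 8/3 (E = -(6 - 2)*(-4)/6 = -2*(-4)/3 = -⅙*(-16) = 8/3 ≈ 2.6667)
x(J) = √6/3 (x(J) = √(8/3 - 2) = √(⅔) = √6/3)
(x(((1 - 1)*6)*4) - 98)² = (√6/3 - 98)² = (-98 + √6/3)²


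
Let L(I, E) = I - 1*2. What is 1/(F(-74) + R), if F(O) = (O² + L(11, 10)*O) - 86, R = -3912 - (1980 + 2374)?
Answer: -1/3542 ≈ -0.00028233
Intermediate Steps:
L(I, E) = -2 + I (L(I, E) = I - 2 = -2 + I)
R = -8266 (R = -3912 - 1*4354 = -3912 - 4354 = -8266)
F(O) = -86 + O² + 9*O (F(O) = (O² + (-2 + 11)*O) - 86 = (O² + 9*O) - 86 = -86 + O² + 9*O)
1/(F(-74) + R) = 1/((-86 + (-74)² + 9*(-74)) - 8266) = 1/((-86 + 5476 - 666) - 8266) = 1/(4724 - 8266) = 1/(-3542) = -1/3542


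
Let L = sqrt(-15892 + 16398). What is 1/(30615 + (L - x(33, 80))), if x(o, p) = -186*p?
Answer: 45495/2069794519 - sqrt(506)/2069794519 ≈ 2.1970e-5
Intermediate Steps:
L = sqrt(506) ≈ 22.494
1/(30615 + (L - x(33, 80))) = 1/(30615 + (sqrt(506) - (-186)*80)) = 1/(30615 + (sqrt(506) - 1*(-14880))) = 1/(30615 + (sqrt(506) + 14880)) = 1/(30615 + (14880 + sqrt(506))) = 1/(45495 + sqrt(506))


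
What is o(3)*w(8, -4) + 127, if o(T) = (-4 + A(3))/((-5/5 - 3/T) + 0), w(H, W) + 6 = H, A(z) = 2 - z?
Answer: 132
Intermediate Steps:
w(H, W) = -6 + H
o(T) = -5/(-1 - 3/T) (o(T) = (-4 + (2 - 1*3))/((-5/5 - 3/T) + 0) = (-4 + (2 - 3))/((-5*⅕ - 3/T) + 0) = (-4 - 1)/((-1 - 3/T) + 0) = -5/(-1 - 3/T))
o(3)*w(8, -4) + 127 = (5*3/(3 + 3))*(-6 + 8) + 127 = (5*3/6)*2 + 127 = (5*3*(⅙))*2 + 127 = (5/2)*2 + 127 = 5 + 127 = 132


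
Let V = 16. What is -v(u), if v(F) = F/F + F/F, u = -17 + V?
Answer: -2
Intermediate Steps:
u = -1 (u = -17 + 16 = -1)
v(F) = 2 (v(F) = 1 + 1 = 2)
-v(u) = -1*2 = -2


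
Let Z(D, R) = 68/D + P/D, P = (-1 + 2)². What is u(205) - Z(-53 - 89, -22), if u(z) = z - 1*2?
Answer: 28895/142 ≈ 203.49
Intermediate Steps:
P = 1 (P = 1² = 1)
Z(D, R) = 69/D (Z(D, R) = 68/D + 1/D = 69/D)
u(z) = -2 + z (u(z) = z - 2 = -2 + z)
u(205) - Z(-53 - 89, -22) = (-2 + 205) - 69/(-53 - 89) = 203 - 69/(-142) = 203 - 69*(-1)/142 = 203 - 1*(-69/142) = 203 + 69/142 = 28895/142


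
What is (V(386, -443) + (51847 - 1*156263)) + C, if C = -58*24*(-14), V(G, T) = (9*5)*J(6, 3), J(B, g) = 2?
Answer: -84838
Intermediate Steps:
V(G, T) = 90 (V(G, T) = (9*5)*2 = 45*2 = 90)
C = 19488 (C = -1392*(-14) = 19488)
(V(386, -443) + (51847 - 1*156263)) + C = (90 + (51847 - 1*156263)) + 19488 = (90 + (51847 - 156263)) + 19488 = (90 - 104416) + 19488 = -104326 + 19488 = -84838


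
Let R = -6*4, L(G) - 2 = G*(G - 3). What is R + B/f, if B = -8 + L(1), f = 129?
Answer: -3104/129 ≈ -24.062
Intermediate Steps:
L(G) = 2 + G*(-3 + G) (L(G) = 2 + G*(G - 3) = 2 + G*(-3 + G))
B = -8 (B = -8 + (2 + 1**2 - 3*1) = -8 + (2 + 1 - 3) = -8 + 0 = -8)
R = -24
R + B/f = -24 - 8/129 = -3104/129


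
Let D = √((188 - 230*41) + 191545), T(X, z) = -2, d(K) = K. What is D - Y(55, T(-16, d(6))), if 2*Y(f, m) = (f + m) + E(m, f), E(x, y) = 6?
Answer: -59/2 + √182303 ≈ 397.47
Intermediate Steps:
Y(f, m) = 3 + f/2 + m/2 (Y(f, m) = ((f + m) + 6)/2 = (6 + f + m)/2 = 3 + f/2 + m/2)
D = √182303 (D = √((188 - 9430) + 191545) = √(-9242 + 191545) = √182303 ≈ 426.97)
D - Y(55, T(-16, d(6))) = √182303 - (3 + (½)*55 + (½)*(-2)) = √182303 - (3 + 55/2 - 1) = √182303 - 1*59/2 = √182303 - 59/2 = -59/2 + √182303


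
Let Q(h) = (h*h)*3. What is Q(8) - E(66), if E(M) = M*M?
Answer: -4164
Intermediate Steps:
Q(h) = 3*h² (Q(h) = h²*3 = 3*h²)
E(M) = M²
Q(8) - E(66) = 3*8² - 1*66² = 3*64 - 1*4356 = 192 - 4356 = -4164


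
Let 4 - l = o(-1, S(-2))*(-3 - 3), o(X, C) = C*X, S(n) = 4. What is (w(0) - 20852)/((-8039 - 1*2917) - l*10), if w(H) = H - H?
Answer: 5213/2689 ≈ 1.9386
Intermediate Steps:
w(H) = 0
l = -20 (l = 4 - 4*(-1)*(-3 - 3) = 4 - (-4)*(-6) = 4 - 1*24 = 4 - 24 = -20)
(w(0) - 20852)/((-8039 - 1*2917) - l*10) = (0 - 20852)/((-8039 - 1*2917) - 1*(-20)*10) = -20852/((-8039 - 2917) + 20*10) = -20852/(-10956 + 200) = -20852/(-10756) = -20852*(-1/10756) = 5213/2689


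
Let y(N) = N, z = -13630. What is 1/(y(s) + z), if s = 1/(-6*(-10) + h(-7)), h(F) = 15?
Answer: -75/1022249 ≈ -7.3368e-5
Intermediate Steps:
s = 1/75 (s = 1/(-6*(-10) + 15) = 1/(60 + 15) = 1/75 ≈ 0.013333)
1/(y(s) + z) = 1/(1/75 - 13630) = 1/(-1022249/75) = -75/1022249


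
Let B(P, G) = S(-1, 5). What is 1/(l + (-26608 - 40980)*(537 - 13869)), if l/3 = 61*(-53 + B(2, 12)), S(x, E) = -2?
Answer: 1/901073151 ≈ 1.1098e-9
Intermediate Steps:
B(P, G) = -2
l = -10065 (l = 3*(61*(-53 - 2)) = 3*(61*(-55)) = 3*(-3355) = -10065)
1/(l + (-26608 - 40980)*(537 - 13869)) = 1/(-10065 + (-26608 - 40980)*(537 - 13869)) = 1/(-10065 - 67588*(-13332)) = 1/(-10065 + 901083216) = 1/901073151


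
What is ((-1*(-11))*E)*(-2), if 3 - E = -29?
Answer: -704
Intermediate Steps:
E = 32 (E = 3 - 1*(-29) = 3 + 29 = 32)
((-1*(-11))*E)*(-2) = (-1*(-11)*32)*(-2) = (11*32)*(-2) = 352*(-2) = -704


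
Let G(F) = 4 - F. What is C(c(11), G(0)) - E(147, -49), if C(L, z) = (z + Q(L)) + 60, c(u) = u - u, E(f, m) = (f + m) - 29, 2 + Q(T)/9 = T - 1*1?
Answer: -32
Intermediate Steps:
Q(T) = -27 + 9*T (Q(T) = -18 + 9*(T - 1*1) = -18 + 9*(T - 1) = -18 + 9*(-1 + T) = -18 + (-9 + 9*T) = -27 + 9*T)
E(f, m) = -29 + f + m
c(u) = 0
C(L, z) = 33 + z + 9*L (C(L, z) = (z + (-27 + 9*L)) + 60 = (-27 + z + 9*L) + 60 = 33 + z + 9*L)
C(c(11), G(0)) - E(147, -49) = (33 + (4 - 1*0) + 9*0) - (-29 + 147 - 49) = (33 + (4 + 0) + 0) - 1*69 = (33 + 4 + 0) - 69 = 37 - 69 = -32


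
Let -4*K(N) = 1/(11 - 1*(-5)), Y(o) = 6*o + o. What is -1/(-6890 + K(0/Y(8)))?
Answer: 64/440961 ≈ 0.00014514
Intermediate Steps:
Y(o) = 7*o
K(N) = -1/64 (K(N) = -1/(4*(11 - 1*(-5))) = -1/(4*(11 + 5)) = -¼/16 = -¼*1/16 = -1/64)
-1/(-6890 + K(0/Y(8))) = -1/(-6890 - 1/64) = -1/(-440961/64) = -1*(-64/440961) = 64/440961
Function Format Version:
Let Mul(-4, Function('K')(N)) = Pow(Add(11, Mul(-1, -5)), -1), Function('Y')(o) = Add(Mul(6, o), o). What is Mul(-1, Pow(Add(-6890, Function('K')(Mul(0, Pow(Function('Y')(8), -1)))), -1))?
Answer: Rational(64, 440961) ≈ 0.00014514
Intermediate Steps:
Function('Y')(o) = Mul(7, o)
Function('K')(N) = Rational(-1, 64) (Function('K')(N) = Mul(Rational(-1, 4), Pow(Add(11, Mul(-1, -5)), -1)) = Mul(Rational(-1, 4), Pow(Add(11, 5), -1)) = Mul(Rational(-1, 4), Pow(16, -1)) = Mul(Rational(-1, 4), Rational(1, 16)) = Rational(-1, 64))
Mul(-1, Pow(Add(-6890, Function('K')(Mul(0, Pow(Function('Y')(8), -1)))), -1)) = Mul(-1, Pow(Add(-6890, Rational(-1, 64)), -1)) = Mul(-1, Pow(Rational(-440961, 64), -1)) = Mul(-1, Rational(-64, 440961)) = Rational(64, 440961)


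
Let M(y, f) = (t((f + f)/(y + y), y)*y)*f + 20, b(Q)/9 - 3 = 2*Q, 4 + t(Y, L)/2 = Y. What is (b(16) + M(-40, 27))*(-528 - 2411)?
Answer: -30662587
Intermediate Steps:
t(Y, L) = -8 + 2*Y
b(Q) = 27 + 18*Q (b(Q) = 27 + 9*(2*Q) = 27 + 18*Q)
M(y, f) = 20 + f*y*(-8 + 2*f/y) (M(y, f) = ((-8 + 2*((f + f)/(y + y)))*y)*f + 20 = ((-8 + 2*((2*f)/((2*y))))*y)*f + 20 = ((-8 + 2*((2*f)*(1/(2*y))))*y)*f + 20 = ((-8 + 2*(f/y))*y)*f + 20 = ((-8 + 2*f/y)*y)*f + 20 = (y*(-8 + 2*f/y))*f + 20 = f*y*(-8 + 2*f/y) + 20 = 20 + f*y*(-8 + 2*f/y))
(b(16) + M(-40, 27))*(-528 - 2411) = ((27 + 18*16) + (20 + 2*27*(27 - 4*(-40))))*(-528 - 2411) = ((27 + 288) + (20 + 2*27*(27 + 160)))*(-2939) = (315 + (20 + 2*27*187))*(-2939) = (315 + (20 + 10098))*(-2939) = (315 + 10118)*(-2939) = 10433*(-2939) = -30662587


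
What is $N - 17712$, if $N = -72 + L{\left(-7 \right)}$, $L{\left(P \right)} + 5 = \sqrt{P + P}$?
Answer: $-17789 + i \sqrt{14} \approx -17789.0 + 3.7417 i$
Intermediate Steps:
$L{\left(P \right)} = -5 + \sqrt{2} \sqrt{P}$ ($L{\left(P \right)} = -5 + \sqrt{P + P} = -5 + \sqrt{2 P} = -5 + \sqrt{2} \sqrt{P}$)
$N = -77 + i \sqrt{14}$ ($N = -72 - \left(5 - \sqrt{2} \sqrt{-7}\right) = -72 - \left(5 - \sqrt{2} i \sqrt{7}\right) = -72 - \left(5 - i \sqrt{14}\right) = -77 + i \sqrt{14} \approx -77.0 + 3.7417 i$)
$N - 17712 = \left(-77 + i \sqrt{14}\right) - 17712 = -17789 + i \sqrt{14}$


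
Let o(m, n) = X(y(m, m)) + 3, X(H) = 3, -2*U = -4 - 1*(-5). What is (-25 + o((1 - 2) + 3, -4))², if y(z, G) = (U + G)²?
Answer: 361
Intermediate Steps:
U = -½ (U = -(-4 - 1*(-5))/2 = -(-4 + 5)/2 = -½*1 = -½ ≈ -0.50000)
y(z, G) = (-½ + G)²
o(m, n) = 6 (o(m, n) = 3 + 3 = 6)
(-25 + o((1 - 2) + 3, -4))² = (-25 + 6)² = (-19)² = 361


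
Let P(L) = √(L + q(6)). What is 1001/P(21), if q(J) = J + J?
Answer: 91*√33/3 ≈ 174.25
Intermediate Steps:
q(J) = 2*J
P(L) = √(12 + L) (P(L) = √(L + 2*6) = √(L + 12) = √(12 + L))
1001/P(21) = 1001/(√(12 + 21)) = 1001/(√33) = 1001*(√33/33) = 91*√33/3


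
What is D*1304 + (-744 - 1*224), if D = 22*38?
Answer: 1089176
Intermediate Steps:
D = 836
D*1304 + (-744 - 1*224) = 836*1304 + (-744 - 1*224) = 1090144 + (-744 - 224) = 1090144 - 968 = 1089176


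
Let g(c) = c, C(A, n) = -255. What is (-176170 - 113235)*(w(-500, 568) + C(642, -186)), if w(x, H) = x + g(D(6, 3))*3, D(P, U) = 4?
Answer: 215027915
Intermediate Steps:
w(x, H) = 12 + x (w(x, H) = x + 4*3 = x + 12 = 12 + x)
(-176170 - 113235)*(w(-500, 568) + C(642, -186)) = (-176170 - 113235)*((12 - 500) - 255) = -289405*(-488 - 255) = -289405*(-743) = 215027915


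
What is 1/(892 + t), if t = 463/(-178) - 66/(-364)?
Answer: 8099/7204710 ≈ 0.0011241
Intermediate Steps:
t = -19598/8099 (t = 463*(-1/178) - 66*(-1/364) = -463/178 + 33/182 = -19598/8099 ≈ -2.4198)
1/(892 + t) = 1/(892 - 19598/8099) = 1/(7204710/8099) = 8099/7204710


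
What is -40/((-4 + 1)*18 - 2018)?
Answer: 5/259 ≈ 0.019305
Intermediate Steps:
-40/((-4 + 1)*18 - 2018) = -40/(-3*18 - 2018) = -40/(-54 - 2018) = -40/(-2072) = -1/2072*(-40) = 5/259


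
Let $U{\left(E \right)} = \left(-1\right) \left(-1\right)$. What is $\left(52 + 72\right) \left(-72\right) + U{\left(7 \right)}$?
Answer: $-8927$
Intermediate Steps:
$U{\left(E \right)} = 1$
$\left(52 + 72\right) \left(-72\right) + U{\left(7 \right)} = \left(52 + 72\right) \left(-72\right) + 1 = 124 \left(-72\right) + 1 = -8928 + 1 = -8927$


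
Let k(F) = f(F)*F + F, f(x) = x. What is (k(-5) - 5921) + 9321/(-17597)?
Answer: -103849218/17597 ≈ -5901.5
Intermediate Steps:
k(F) = F + F**2 (k(F) = F*F + F = F**2 + F = F + F**2)
(k(-5) - 5921) + 9321/(-17597) = (-5*(1 - 5) - 5921) + 9321/(-17597) = (-5*(-4) - 5921) + 9321*(-1/17597) = (20 - 5921) - 9321/17597 = -5901 - 9321/17597 = -103849218/17597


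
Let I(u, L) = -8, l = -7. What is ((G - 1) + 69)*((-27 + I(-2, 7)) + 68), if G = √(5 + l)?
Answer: 2244 + 33*I*√2 ≈ 2244.0 + 46.669*I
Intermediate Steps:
G = I*√2 (G = √(5 - 7) = √(-2) = I*√2 ≈ 1.4142*I)
((G - 1) + 69)*((-27 + I(-2, 7)) + 68) = ((I*√2 - 1) + 69)*((-27 - 8) + 68) = ((-1 + I*√2) + 69)*(-35 + 68) = (68 + I*√2)*33 = 2244 + 33*I*√2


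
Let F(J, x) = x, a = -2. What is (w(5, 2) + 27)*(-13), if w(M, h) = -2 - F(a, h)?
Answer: -299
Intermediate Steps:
w(M, h) = -2 - h
(w(5, 2) + 27)*(-13) = ((-2 - 1*2) + 27)*(-13) = ((-2 - 2) + 27)*(-13) = (-4 + 27)*(-13) = 23*(-13) = -299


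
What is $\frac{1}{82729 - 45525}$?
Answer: $\frac{1}{37204} \approx 2.6879 \cdot 10^{-5}$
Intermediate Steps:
$\frac{1}{82729 - 45525} = \frac{1}{37204}$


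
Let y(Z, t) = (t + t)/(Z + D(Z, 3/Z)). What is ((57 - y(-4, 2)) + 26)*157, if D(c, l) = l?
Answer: 250101/19 ≈ 13163.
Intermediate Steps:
y(Z, t) = 2*t/(Z + 3/Z) (y(Z, t) = (t + t)/(Z + 3/Z) = (2*t)/(Z + 3/Z) = 2*t/(Z + 3/Z))
((57 - y(-4, 2)) + 26)*157 = ((57 - 2*(-4)*2/(3 + (-4)**2)) + 26)*157 = ((57 - 2*(-4)*2/(3 + 16)) + 26)*157 = ((57 - 2*(-4)*2/19) + 26)*157 = ((57 - 1*(-16/19)) + 26)*157 = ((57 + 16/19) + 26)*157 = (1099/19 + 26)*157 = (1593/19)*157 = 250101/19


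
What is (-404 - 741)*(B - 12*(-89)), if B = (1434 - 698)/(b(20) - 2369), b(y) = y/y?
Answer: -90465305/74 ≈ -1.2225e+6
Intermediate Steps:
b(y) = 1
B = -23/74 (B = (1434 - 698)/(1 - 2369) = 736/(-2368) = 736*(-1/2368) = -23/74 ≈ -0.31081)
(-404 - 741)*(B - 12*(-89)) = (-404 - 741)*(-23/74 - 12*(-89)) = -1145*(-23/74 + 1068) = -1145*79009/74 = -90465305/74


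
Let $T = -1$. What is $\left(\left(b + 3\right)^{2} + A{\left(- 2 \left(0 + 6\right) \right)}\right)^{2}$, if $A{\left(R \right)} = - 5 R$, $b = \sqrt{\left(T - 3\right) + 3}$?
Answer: $4588 + 816 i \approx 4588.0 + 816.0 i$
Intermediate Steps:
$b = i$ ($b = \sqrt{\left(-1 - 3\right) + 3} = \sqrt{-4 + 3} = \sqrt{-1} = i \approx 1.0 i$)
$A{\left(R \right)} = - 5 R$
$\left(\left(b + 3\right)^{2} + A{\left(- 2 \left(0 + 6\right) \right)}\right)^{2} = \left(\left(i + 3\right)^{2} - 5 \left(- 2 \left(0 + 6\right)\right)\right)^{2} = \left(\left(3 + i\right)^{2} - 5 \left(\left(-2\right) 6\right)\right)^{2} = \left(\left(3 + i\right)^{2} - -60\right)^{2} = \left(\left(3 + i\right)^{2} + 60\right)^{2} = \left(60 + \left(3 + i\right)^{2}\right)^{2}$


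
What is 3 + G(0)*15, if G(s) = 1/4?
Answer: 27/4 ≈ 6.7500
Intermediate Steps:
G(s) = 1/4
3 + G(0)*15 = 3 + (1/4)*15 = 3 + 15/4 = 27/4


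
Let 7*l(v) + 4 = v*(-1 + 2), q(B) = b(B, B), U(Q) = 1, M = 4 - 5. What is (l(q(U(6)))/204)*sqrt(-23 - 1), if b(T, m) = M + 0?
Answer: -5*I*sqrt(6)/714 ≈ -0.017153*I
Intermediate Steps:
M = -1
b(T, m) = -1 (b(T, m) = -1 + 0 = -1)
q(B) = -1
l(v) = -4/7 + v/7 (l(v) = -4/7 + (v*(-1 + 2))/7 = -4/7 + (v*1)/7 = -4/7 + v/7)
(l(q(U(6)))/204)*sqrt(-23 - 1) = ((-4/7 + (1/7)*(-1))/204)*sqrt(-23 - 1) = ((-4/7 - 1/7)/204)*sqrt(-24) = ((1/204)*(-5/7))*(2*I*sqrt(6)) = -5*I*sqrt(6)/714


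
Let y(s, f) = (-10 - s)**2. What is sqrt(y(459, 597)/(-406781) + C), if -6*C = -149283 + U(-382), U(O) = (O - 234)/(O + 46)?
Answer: sqrt(148206807147902731)/2440686 ≈ 157.73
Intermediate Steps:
U(O) = (-234 + O)/(46 + O)
C = 895687/36 (C = -(-149283 + (-234 - 382)/(46 - 382))/6 = -(-149283 - 616/(-336))/6 = -(-149283 - 1/336*(-616))/6 = -(-149283 + 11/6)/6 = -1/6*(-895687/6) = 895687/36 ≈ 24880.)
sqrt(y(459, 597)/(-406781) + C) = sqrt((10 + 459)**2/(-406781) + 895687/36) = sqrt(469**2*(-1/406781) + 895687/36) = sqrt(219961*(-1/406781) + 895687/36) = sqrt(-219961/406781 + 895687/36) = sqrt(364340534951/14644116) = sqrt(148206807147902731)/2440686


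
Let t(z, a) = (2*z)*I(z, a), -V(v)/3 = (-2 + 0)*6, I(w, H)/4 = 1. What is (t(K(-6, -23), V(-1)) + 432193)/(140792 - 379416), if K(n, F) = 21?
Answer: -432361/238624 ≈ -1.8119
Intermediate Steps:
I(w, H) = 4 (I(w, H) = 4*1 = 4)
V(v) = 36 (V(v) = -3*(-2 + 0)*6 = -(-6)*6 = -3*(-12) = 36)
t(z, a) = 8*z (t(z, a) = (2*z)*4 = 8*z)
(t(K(-6, -23), V(-1)) + 432193)/(140792 - 379416) = (8*21 + 432193)/(140792 - 379416) = (168 + 432193)/(-238624) = 432361*(-1/238624) = -432361/238624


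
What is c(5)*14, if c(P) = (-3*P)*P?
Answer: -1050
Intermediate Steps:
c(P) = -3*P²
c(5)*14 = -3*5²*14 = -3*25*14 = -75*14 = -1050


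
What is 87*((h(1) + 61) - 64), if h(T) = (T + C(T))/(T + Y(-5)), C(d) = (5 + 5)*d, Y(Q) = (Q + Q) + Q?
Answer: -4611/14 ≈ -329.36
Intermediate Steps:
Y(Q) = 3*Q (Y(Q) = 2*Q + Q = 3*Q)
C(d) = 10*d
h(T) = 11*T/(-15 + T) (h(T) = (T + 10*T)/(T + 3*(-5)) = (11*T)/(T - 15) = (11*T)/(-15 + T) = 11*T/(-15 + T))
87*((h(1) + 61) - 64) = 87*((11*1/(-15 + 1) + 61) - 64) = 87*((11*1/(-14) + 61) - 64) = 87*((11*1*(-1/14) + 61) - 64) = 87*((-11/14 + 61) - 64) = 87*(843/14 - 64) = 87*(-53/14) = -4611/14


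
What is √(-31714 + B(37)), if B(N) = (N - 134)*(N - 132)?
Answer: I*√22499 ≈ 150.0*I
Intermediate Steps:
B(N) = (-134 + N)*(-132 + N)
√(-31714 + B(37)) = √(-31714 + (17688 + 37² - 266*37)) = √(-31714 + (17688 + 1369 - 9842)) = √(-31714 + 9215) = √(-22499) = I*√22499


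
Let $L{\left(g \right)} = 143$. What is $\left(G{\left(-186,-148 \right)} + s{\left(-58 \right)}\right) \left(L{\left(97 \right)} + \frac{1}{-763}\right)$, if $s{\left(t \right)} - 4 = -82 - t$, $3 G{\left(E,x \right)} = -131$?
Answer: $- \frac{20839628}{2289} \approx -9104.3$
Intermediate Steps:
$G{\left(E,x \right)} = - \frac{131}{3}$ ($G{\left(E,x \right)} = \frac{1}{3} \left(-131\right) = - \frac{131}{3}$)
$s{\left(t \right)} = -78 - t$ ($s{\left(t \right)} = 4 - \left(82 + t\right) = -78 - t$)
$\left(G{\left(-186,-148 \right)} + s{\left(-58 \right)}\right) \left(L{\left(97 \right)} + \frac{1}{-763}\right) = \left(- \frac{131}{3} - 20\right) \left(143 + \frac{1}{-763}\right) = \left(- \frac{131}{3} + \left(-78 + 58\right)\right) \left(143 - \frac{1}{763}\right) = \left(- \frac{131}{3} - 20\right) \frac{109108}{763} = \left(- \frac{191}{3}\right) \frac{109108}{763} = - \frac{20839628}{2289}$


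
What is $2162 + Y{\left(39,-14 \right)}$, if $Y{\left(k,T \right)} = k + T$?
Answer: $2187$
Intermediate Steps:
$Y{\left(k,T \right)} = T + k$
$2162 + Y{\left(39,-14 \right)} = 2162 + \left(-14 + 39\right) = 2162 + 25 = 2187$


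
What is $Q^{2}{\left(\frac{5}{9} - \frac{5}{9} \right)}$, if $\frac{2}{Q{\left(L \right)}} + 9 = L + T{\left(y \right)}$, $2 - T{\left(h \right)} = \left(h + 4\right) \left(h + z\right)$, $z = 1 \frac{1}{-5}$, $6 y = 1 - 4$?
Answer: $\frac{1600}{8281} \approx 0.19321$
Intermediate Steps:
$y = - \frac{1}{2}$ ($y = \frac{1 - 4}{6} = \frac{1}{6} \left(-3\right) = - \frac{1}{2} \approx -0.5$)
$z = - \frac{1}{5}$ ($z = 1 \left(- \frac{1}{5}\right) = - \frac{1}{5} \approx -0.2$)
$T{\left(h \right)} = 2 - \left(4 + h\right) \left(- \frac{1}{5} + h\right)$ ($T{\left(h \right)} = 2 - \left(h + 4\right) \left(h - \frac{1}{5}\right) = 2 - \left(4 + h\right) \left(- \frac{1}{5} + h\right)$)
$Q{\left(L \right)} = \frac{2}{- \frac{91}{20} + L}$ ($Q{\left(L \right)} = \frac{2}{-9 + \left(L - - \frac{89}{20}\right)} = \frac{2}{-9 + \left(L + \left(\frac{14}{5} - \frac{1}{4} + \frac{19}{10}\right)\right)} = \frac{2}{-9 + \left(L + \frac{89}{20}\right)} = \frac{2}{-9 + \left(\frac{89}{20} + L\right)} = \frac{2}{- \frac{91}{20} + L}$)
$Q^{2}{\left(\frac{5}{9} - \frac{5}{9} \right)} = \left(\frac{40}{-91 + 20 \left(\frac{5}{9} - \frac{5}{9}\right)}\right)^{2} = \left(\frac{40}{-91 + 20 \cdot 0}\right)^{2} = \left(\frac{40}{-91 + 0}\right)^{2} = \left(\frac{40}{-91}\right)^{2} = \left(40 \left(- \frac{1}{91}\right)\right)^{2} = \left(- \frac{40}{91}\right)^{2} = \frac{1600}{8281}$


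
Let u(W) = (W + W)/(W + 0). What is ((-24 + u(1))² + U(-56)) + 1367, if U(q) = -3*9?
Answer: 1824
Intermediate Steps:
U(q) = -27
u(W) = 2 (u(W) = (2*W)/W = 2)
((-24 + u(1))² + U(-56)) + 1367 = ((-24 + 2)² - 27) + 1367 = ((-22)² - 27) + 1367 = (484 - 27) + 1367 = 457 + 1367 = 1824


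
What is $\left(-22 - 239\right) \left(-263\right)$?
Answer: $68643$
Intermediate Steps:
$\left(-22 - 239\right) \left(-263\right) = \left(-261\right) \left(-263\right) = 68643$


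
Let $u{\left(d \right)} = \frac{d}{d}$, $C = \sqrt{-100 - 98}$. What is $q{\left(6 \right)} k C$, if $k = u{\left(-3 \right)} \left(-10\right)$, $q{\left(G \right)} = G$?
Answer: $- 180 i \sqrt{22} \approx - 844.27 i$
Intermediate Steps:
$C = 3 i \sqrt{22}$ ($C = \sqrt{-198} = 3 i \sqrt{22} \approx 14.071 i$)
$u{\left(d \right)} = 1$
$k = -10$ ($k = 1 \left(-10\right) = -10$)
$q{\left(6 \right)} k C = 6 \left(-10\right) 3 i \sqrt{22} = - 60 \cdot 3 i \sqrt{22} = - 180 i \sqrt{22}$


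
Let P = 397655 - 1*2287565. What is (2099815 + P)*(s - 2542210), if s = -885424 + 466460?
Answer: -621565228470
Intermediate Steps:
s = -418964
P = -1889910 (P = 397655 - 2287565 = -1889910)
(2099815 + P)*(s - 2542210) = (2099815 - 1889910)*(-418964 - 2542210) = 209905*(-2961174) = -621565228470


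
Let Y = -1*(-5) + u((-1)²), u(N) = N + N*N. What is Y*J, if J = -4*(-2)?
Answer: 56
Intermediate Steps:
u(N) = N + N²
Y = 7 (Y = -1*(-5) + (-1)²*(1 + (-1)²) = 5 + 1*(1 + 1) = 5 + 1*2 = 5 + 2 = 7)
J = 8
Y*J = 7*8 = 56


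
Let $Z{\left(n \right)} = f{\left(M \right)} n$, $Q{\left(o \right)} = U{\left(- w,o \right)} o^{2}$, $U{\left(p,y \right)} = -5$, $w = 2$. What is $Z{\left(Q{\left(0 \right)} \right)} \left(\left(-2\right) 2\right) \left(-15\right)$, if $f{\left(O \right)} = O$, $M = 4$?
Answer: $0$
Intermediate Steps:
$Q{\left(o \right)} = - 5 o^{2}$
$Z{\left(n \right)} = 4 n$
$Z{\left(Q{\left(0 \right)} \right)} \left(\left(-2\right) 2\right) \left(-15\right) = 4 \left(- 5 \cdot 0^{2}\right) \left(\left(-2\right) 2\right) \left(-15\right) = 4 \left(\left(-5\right) 0\right) \left(-4\right) \left(-15\right) = 4 \cdot 0 \left(-4\right) \left(-15\right) = 0 \left(-4\right) \left(-15\right) = 0 \left(-15\right) = 0$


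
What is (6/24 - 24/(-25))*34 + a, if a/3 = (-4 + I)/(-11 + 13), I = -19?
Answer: 166/25 ≈ 6.6400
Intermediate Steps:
a = -69/2 (a = 3*((-4 - 19)/(-11 + 13)) = 3*(-23/2) = -69/2 ≈ -34.500)
(6/24 - 24/(-25))*34 + a = (6/24 - 24/(-25))*34 - 69/2 = (6*(1/24) - 24*(-1/25))*34 - 69/2 = (¼ + 24/25)*34 - 69/2 = (121/100)*34 - 69/2 = 2057/50 - 69/2 = 166/25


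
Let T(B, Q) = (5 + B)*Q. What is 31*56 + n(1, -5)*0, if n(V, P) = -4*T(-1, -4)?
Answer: 1736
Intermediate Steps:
T(B, Q) = Q*(5 + B)
n(V, P) = 64 (n(V, P) = -(-16)*(5 - 1) = -(-16)*4 = -4*(-16) = 64)
31*56 + n(1, -5)*0 = 31*56 + 64*0 = 1736 + 0 = 1736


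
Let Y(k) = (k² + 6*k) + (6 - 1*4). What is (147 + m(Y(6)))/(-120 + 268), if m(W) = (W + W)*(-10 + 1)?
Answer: -1185/148 ≈ -8.0068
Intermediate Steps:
Y(k) = 2 + k² + 6*k (Y(k) = (k² + 6*k) + (6 - 4) = (k² + 6*k) + 2 = 2 + k² + 6*k)
m(W) = -18*W (m(W) = (2*W)*(-9) = -18*W)
(147 + m(Y(6)))/(-120 + 268) = (147 - 18*(2 + 6² + 6*6))/(-120 + 268) = (147 - 18*(2 + 36 + 36))/148 = (147 - 18*74)*(1/148) = (147 - 1332)*(1/148) = -1185*1/148 = -1185/148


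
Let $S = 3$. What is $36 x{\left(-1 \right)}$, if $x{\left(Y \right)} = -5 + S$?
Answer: $-72$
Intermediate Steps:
$x{\left(Y \right)} = -2$ ($x{\left(Y \right)} = -5 + 3 = -2$)
$36 x{\left(-1 \right)} = 36 \left(-2\right) = -72$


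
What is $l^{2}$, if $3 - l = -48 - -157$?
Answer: $11236$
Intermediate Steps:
$l = -106$ ($l = 3 - \left(-48 - -157\right) = 3 - \left(-48 + 157\right) = 3 - 109 = -106$)
$l^{2} = \left(-106\right)^{2} = 11236$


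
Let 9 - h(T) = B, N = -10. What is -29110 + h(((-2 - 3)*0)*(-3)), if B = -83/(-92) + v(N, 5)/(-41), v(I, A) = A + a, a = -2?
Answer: -109772099/3772 ≈ -29102.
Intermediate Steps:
v(I, A) = -2 + A (v(I, A) = A - 2 = -2 + A)
B = 3127/3772 (B = -83/(-92) + (-2 + 5)/(-41) = -83*(-1/92) + 3*(-1/41) = 83/92 - 3/41 = 3127/3772 ≈ 0.82900)
h(T) = 30821/3772 (h(T) = 9 - 1*3127/3772 = 9 - 3127/3772 = 30821/3772)
-29110 + h(((-2 - 3)*0)*(-3)) = -29110 + 30821/3772 = -109772099/3772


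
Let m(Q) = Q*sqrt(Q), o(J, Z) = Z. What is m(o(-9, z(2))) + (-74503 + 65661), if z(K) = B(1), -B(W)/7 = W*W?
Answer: -8842 - 7*I*sqrt(7) ≈ -8842.0 - 18.52*I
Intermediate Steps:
B(W) = -7*W**2 (B(W) = -7*W*W = -7*W**2)
z(K) = -7 (z(K) = -7*1**2 = -7*1 = -7)
m(Q) = Q**(3/2)
m(o(-9, z(2))) + (-74503 + 65661) = (-7)**(3/2) + (-74503 + 65661) = -7*I*sqrt(7) - 8842 = -8842 - 7*I*sqrt(7)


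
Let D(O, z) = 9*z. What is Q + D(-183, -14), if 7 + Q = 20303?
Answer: 20170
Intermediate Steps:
Q = 20296 (Q = -7 + 20303 = 20296)
Q + D(-183, -14) = 20296 + 9*(-14) = 20296 - 126 = 20170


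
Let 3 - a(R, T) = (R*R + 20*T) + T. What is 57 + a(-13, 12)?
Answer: -361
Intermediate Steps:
a(R, T) = 3 - R**2 - 21*T (a(R, T) = 3 - ((R*R + 20*T) + T) = 3 - ((R**2 + 20*T) + T) = 3 - (R**2 + 21*T) = 3 + (-R**2 - 21*T) = 3 - R**2 - 21*T)
57 + a(-13, 12) = 57 + (3 - 1*(-13)**2 - 21*12) = 57 + (3 - 1*169 - 252) = 57 + (3 - 169 - 252) = 57 - 418 = -361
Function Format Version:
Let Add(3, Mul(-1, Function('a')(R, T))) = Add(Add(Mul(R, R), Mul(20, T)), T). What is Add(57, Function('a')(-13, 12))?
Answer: -361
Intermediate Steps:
Function('a')(R, T) = Add(3, Mul(-1, Pow(R, 2)), Mul(-21, T)) (Function('a')(R, T) = Add(3, Mul(-1, Add(Add(Mul(R, R), Mul(20, T)), T))) = Add(3, Mul(-1, Add(Add(Pow(R, 2), Mul(20, T)), T))) = Add(3, Mul(-1, Add(Pow(R, 2), Mul(21, T)))) = Add(3, Add(Mul(-1, Pow(R, 2)), Mul(-21, T))) = Add(3, Mul(-1, Pow(R, 2)), Mul(-21, T)))
Add(57, Function('a')(-13, 12)) = Add(57, Add(3, Mul(-1, Pow(-13, 2)), Mul(-21, 12))) = Add(57, Add(3, Mul(-1, 169), -252)) = Add(57, Add(3, -169, -252)) = Add(57, -418) = -361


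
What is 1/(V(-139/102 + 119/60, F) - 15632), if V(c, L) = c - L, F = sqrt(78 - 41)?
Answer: -1806987460/28245702302361 + 115600*sqrt(37)/28245702302361 ≈ -6.3949e-5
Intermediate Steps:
F = sqrt(37) ≈ 6.0828
1/(V(-139/102 + 119/60, F) - 15632) = 1/(((-139/102 + 119/60) - sqrt(37)) - 15632) = 1/((211/340 - sqrt(37)) - 15632) = 1/(-5314669/340 - sqrt(37))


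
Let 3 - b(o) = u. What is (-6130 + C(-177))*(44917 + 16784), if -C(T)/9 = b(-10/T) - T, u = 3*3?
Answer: -473184969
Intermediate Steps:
u = 9
b(o) = -6 (b(o) = 3 - 1*9 = 3 - 9 = -6)
C(T) = 54 + 9*T (C(T) = -9*(-6 - T) = 54 + 9*T)
(-6130 + C(-177))*(44917 + 16784) = (-6130 + (54 + 9*(-177)))*(44917 + 16784) = (-6130 + (54 - 1593))*61701 = (-6130 - 1539)*61701 = -7669*61701 = -473184969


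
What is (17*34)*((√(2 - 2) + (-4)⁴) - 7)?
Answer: 143922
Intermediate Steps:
(17*34)*((√(2 - 2) + (-4)⁴) - 7) = 578*((√0 + 256) - 7) = 578*((0 + 256) - 7) = 578*(256 - 7) = 578*249 = 143922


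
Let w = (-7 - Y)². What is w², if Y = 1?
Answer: 4096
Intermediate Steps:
w = 64 (w = (-7 - 1*1)² = (-7 - 1)² = (-8)² = 64)
w² = 64² = 4096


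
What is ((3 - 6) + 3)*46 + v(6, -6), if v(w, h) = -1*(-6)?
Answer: 6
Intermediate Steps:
v(w, h) = 6
((3 - 6) + 3)*46 + v(6, -6) = ((3 - 6) + 3)*46 + 6 = (-3 + 3)*46 + 6 = 0*46 + 6 = 0 + 6 = 6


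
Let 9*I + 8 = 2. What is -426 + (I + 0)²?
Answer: -3830/9 ≈ -425.56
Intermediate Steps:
I = -⅔ (I = -8/9 + (⅑)*2 = -8/9 + 2/9 = -⅔ ≈ -0.66667)
-426 + (I + 0)² = -426 + (-⅔ + 0)² = -426 + (-⅔)² = -426 + 4/9 = -3830/9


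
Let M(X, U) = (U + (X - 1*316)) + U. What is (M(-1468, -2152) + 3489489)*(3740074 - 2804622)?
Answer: 3258554432252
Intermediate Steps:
M(X, U) = -316 + X + 2*U (M(X, U) = (U + (X - 316)) + U = (U + (-316 + X)) + U = (-316 + U + X) + U = -316 + X + 2*U)
(M(-1468, -2152) + 3489489)*(3740074 - 2804622) = ((-316 - 1468 + 2*(-2152)) + 3489489)*(3740074 - 2804622) = ((-316 - 1468 - 4304) + 3489489)*935452 = (-6088 + 3489489)*935452 = 3483401*935452 = 3258554432252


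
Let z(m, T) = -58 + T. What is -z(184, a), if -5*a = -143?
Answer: 147/5 ≈ 29.400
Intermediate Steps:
a = 143/5 (a = -⅕*(-143) = 143/5 ≈ 28.600)
-z(184, a) = -(-58 + 143/5) = -1*(-147/5) = 147/5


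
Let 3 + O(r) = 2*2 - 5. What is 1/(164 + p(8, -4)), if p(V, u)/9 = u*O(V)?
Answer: 1/308 ≈ 0.0032468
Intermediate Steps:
O(r) = -4 (O(r) = -3 + (2*2 - 5) = -3 + (4 - 5) = -3 - 1 = -4)
p(V, u) = -36*u (p(V, u) = 9*(u*(-4)) = 9*(-4*u) = -36*u)
1/(164 + p(8, -4)) = 1/(164 - 36*(-4)) = 1/(164 + 144) = 1/308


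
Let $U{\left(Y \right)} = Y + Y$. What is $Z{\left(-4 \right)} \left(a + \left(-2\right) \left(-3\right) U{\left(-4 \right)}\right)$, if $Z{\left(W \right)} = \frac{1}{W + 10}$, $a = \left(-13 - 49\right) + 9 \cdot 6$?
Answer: $- \frac{28}{3} \approx -9.3333$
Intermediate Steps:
$a = -8$ ($a = -62 + 54 = -8$)
$U{\left(Y \right)} = 2 Y$
$Z{\left(W \right)} = \frac{1}{10 + W}$
$Z{\left(-4 \right)} \left(a + \left(-2\right) \left(-3\right) U{\left(-4 \right)}\right) = \frac{-8 + \left(-2\right) \left(-3\right) 2 \left(-4\right)}{10 - 4} = \frac{-8 + 6 \left(-8\right)}{6} = \frac{-8 - 48}{6} = \frac{1}{6} \left(-56\right) = - \frac{28}{3}$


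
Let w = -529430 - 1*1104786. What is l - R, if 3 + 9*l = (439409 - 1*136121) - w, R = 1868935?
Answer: -14882914/9 ≈ -1.6537e+6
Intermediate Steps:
w = -1634216 (w = -529430 - 1104786 = -1634216)
l = 1937501/9 (l = -⅓ + ((439409 - 1*136121) - 1*(-1634216))/9 = -⅓ + ((439409 - 136121) + 1634216)/9 = -⅓ + (303288 + 1634216)/9 = -⅓ + (⅑)*1937504 = -⅓ + 1937504/9 = 1937501/9 ≈ 2.1528e+5)
l - R = 1937501/9 - 1*1868935 = 1937501/9 - 1868935 = -14882914/9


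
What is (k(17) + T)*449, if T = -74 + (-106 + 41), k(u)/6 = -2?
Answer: -67799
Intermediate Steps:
k(u) = -12 (k(u) = 6*(-2) = -12)
T = -139 (T = -74 - 65 = -139)
(k(17) + T)*449 = (-12 - 139)*449 = -151*449 = -67799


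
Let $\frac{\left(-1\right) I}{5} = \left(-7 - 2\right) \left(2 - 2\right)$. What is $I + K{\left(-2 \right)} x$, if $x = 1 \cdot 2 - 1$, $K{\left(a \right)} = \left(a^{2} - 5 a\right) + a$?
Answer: $12$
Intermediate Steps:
$K{\left(a \right)} = a^{2} - 4 a$
$I = 0$ ($I = - 5 \left(-7 - 2\right) \left(2 - 2\right) = - 5 \left(\left(-9\right) 0\right) = \left(-5\right) 0 = 0$)
$x = 1$ ($x = 2 - 1 = 1$)
$I + K{\left(-2 \right)} x = 0 + - 2 \left(-4 - 2\right) 1 = 0 + \left(-2\right) \left(-6\right) 1 = 0 + 12 \cdot 1 = 0 + 12 = 12$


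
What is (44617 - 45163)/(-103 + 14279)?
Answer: -273/7088 ≈ -0.038516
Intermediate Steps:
(44617 - 45163)/(-103 + 14279) = -546/14176 = -546*1/14176 = -273/7088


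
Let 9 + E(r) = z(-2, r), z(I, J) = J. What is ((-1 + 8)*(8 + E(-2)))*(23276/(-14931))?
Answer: 23276/711 ≈ 32.737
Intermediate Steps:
E(r) = -9 + r
((-1 + 8)*(8 + E(-2)))*(23276/(-14931)) = ((-1 + 8)*(8 + (-9 - 2)))*(23276/(-14931)) = (7*(8 - 11))*(23276*(-1/14931)) = (7*(-3))*(-23276/14931) = -21*(-23276/14931) = 23276/711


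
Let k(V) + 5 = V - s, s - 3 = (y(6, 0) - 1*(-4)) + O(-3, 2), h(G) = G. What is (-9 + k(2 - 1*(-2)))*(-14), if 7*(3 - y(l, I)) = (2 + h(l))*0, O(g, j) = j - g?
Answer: 350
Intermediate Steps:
y(l, I) = 3 (y(l, I) = 3 - (2 + l)*0/7 = 3 - 1/7*0 = 3 + 0 = 3)
s = 15 (s = 3 + ((3 - 1*(-4)) + (2 - 1*(-3))) = 3 + ((3 + 4) + (2 + 3)) = 3 + (7 + 5) = 3 + 12 = 15)
k(V) = -20 + V (k(V) = -5 + (V - 1*15) = -5 + (V - 15) = -5 + (-15 + V) = -20 + V)
(-9 + k(2 - 1*(-2)))*(-14) = (-9 + (-20 + (2 - 1*(-2))))*(-14) = (-9 + (-20 + (2 + 2)))*(-14) = (-9 + (-20 + 4))*(-14) = (-9 - 16)*(-14) = -25*(-14) = 350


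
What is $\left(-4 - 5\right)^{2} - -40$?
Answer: $121$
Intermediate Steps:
$\left(-4 - 5\right)^{2} - -40 = \left(-9\right)^{2} + 40 = 81 + 40 = 121$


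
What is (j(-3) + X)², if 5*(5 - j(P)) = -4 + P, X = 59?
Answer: 106929/25 ≈ 4277.2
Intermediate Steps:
j(P) = 29/5 - P/5 (j(P) = 5 - (-4 + P)/5 = 5 + (⅘ - P/5) = 29/5 - P/5)
(j(-3) + X)² = ((29/5 - ⅕*(-3)) + 59)² = ((29/5 + ⅗) + 59)² = (32/5 + 59)² = (327/5)² = 106929/25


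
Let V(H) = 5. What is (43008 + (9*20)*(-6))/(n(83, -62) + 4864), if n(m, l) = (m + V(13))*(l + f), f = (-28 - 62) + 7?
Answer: -1747/329 ≈ -5.3100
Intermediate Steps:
f = -83 (f = -90 + 7 = -83)
n(m, l) = (-83 + l)*(5 + m) (n(m, l) = (m + 5)*(l - 83) = (5 + m)*(-83 + l) = (-83 + l)*(5 + m))
(43008 + (9*20)*(-6))/(n(83, -62) + 4864) = (43008 + (9*20)*(-6))/((-415 - 83*83 + 5*(-62) - 62*83) + 4864) = (43008 + 180*(-6))/((-415 - 6889 - 310 - 5146) + 4864) = (43008 - 1080)/(-12760 + 4864) = 41928/(-7896) = 41928*(-1/7896) = -1747/329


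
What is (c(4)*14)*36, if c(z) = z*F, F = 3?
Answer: 6048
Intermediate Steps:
c(z) = 3*z (c(z) = z*3 = 3*z)
(c(4)*14)*36 = ((3*4)*14)*36 = (12*14)*36 = 168*36 = 6048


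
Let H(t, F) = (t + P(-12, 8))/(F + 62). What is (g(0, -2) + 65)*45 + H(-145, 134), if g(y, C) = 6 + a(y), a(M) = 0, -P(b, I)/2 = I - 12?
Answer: 626083/196 ≈ 3194.3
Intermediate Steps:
P(b, I) = 24 - 2*I (P(b, I) = -2*(I - 12) = -2*(-12 + I) = 24 - 2*I)
g(y, C) = 6 (g(y, C) = 6 + 0 = 6)
H(t, F) = (8 + t)/(62 + F) (H(t, F) = (t + (24 - 2*8))/(F + 62) = (t + (24 - 16))/(62 + F) = (t + 8)/(62 + F) = (8 + t)/(62 + F))
(g(0, -2) + 65)*45 + H(-145, 134) = (6 + 65)*45 + (8 - 145)/(62 + 134) = 71*45 - 137/196 = 3195 + (1/196)*(-137) = 3195 - 137/196 = 626083/196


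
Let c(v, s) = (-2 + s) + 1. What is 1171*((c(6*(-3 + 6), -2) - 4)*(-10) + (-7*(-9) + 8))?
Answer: 165111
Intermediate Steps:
c(v, s) = -1 + s
1171*((c(6*(-3 + 6), -2) - 4)*(-10) + (-7*(-9) + 8)) = 1171*(((-1 - 2) - 4)*(-10) + (-7*(-9) + 8)) = 1171*((-3 - 4)*(-10) + (63 + 8)) = 1171*(-7*(-10) + 71) = 1171*(70 + 71) = 1171*141 = 165111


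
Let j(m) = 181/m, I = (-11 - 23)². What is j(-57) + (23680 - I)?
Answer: 1283687/57 ≈ 22521.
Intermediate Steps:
I = 1156 (I = (-34)² = 1156)
j(-57) + (23680 - I) = 181/(-57) + (23680 - 1*1156) = 181*(-1/57) + (23680 - 1156) = -181/57 + 22524 = 1283687/57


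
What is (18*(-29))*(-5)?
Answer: 2610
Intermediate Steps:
(18*(-29))*(-5) = -522*(-5) = 2610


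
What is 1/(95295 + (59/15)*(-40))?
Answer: 3/285413 ≈ 1.0511e-5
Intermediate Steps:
1/(95295 + (59/15)*(-40)) = 1/(95295 - 472/3) = 1/(285413/3) = 3/285413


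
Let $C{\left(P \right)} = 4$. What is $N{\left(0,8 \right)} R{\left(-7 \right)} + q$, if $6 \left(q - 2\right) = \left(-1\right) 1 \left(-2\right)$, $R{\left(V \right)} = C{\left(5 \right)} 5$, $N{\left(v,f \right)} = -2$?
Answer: $- \frac{113}{3} \approx -37.667$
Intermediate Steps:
$R{\left(V \right)} = 20$ ($R{\left(V \right)} = 4 \cdot 5 = 20$)
$q = \frac{7}{3}$ ($q = 2 + \frac{\left(-1\right) 1 \left(-2\right)}{6} = 2 + \frac{\left(-1\right) \left(-2\right)}{6} = 2 + \frac{1}{6} \cdot 2 = 2 + \frac{1}{3} = \frac{7}{3} \approx 2.3333$)
$N{\left(0,8 \right)} R{\left(-7 \right)} + q = \left(-2\right) 20 + \frac{7}{3} = -40 + \frac{7}{3} = - \frac{113}{3}$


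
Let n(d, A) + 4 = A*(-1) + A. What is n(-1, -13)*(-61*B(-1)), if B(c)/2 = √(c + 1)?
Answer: 0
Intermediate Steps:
B(c) = 2*√(1 + c) (B(c) = 2*√(c + 1) = 2*√(1 + c))
n(d, A) = -4 (n(d, A) = -4 + (A*(-1) + A) = -4 + (-A + A) = -4 + 0 = -4)
n(-1, -13)*(-61*B(-1)) = -(-244)*2*√(1 - 1) = -(-244)*2*√0 = -(-244)*2*0 = -(-244)*0 = -4*0 = 0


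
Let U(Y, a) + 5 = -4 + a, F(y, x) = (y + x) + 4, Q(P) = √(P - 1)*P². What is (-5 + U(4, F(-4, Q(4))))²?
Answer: 964 - 448*√3 ≈ 188.04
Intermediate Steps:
Q(P) = P²*√(-1 + P) (Q(P) = √(-1 + P)*P² = P²*√(-1 + P))
F(y, x) = 4 + x + y (F(y, x) = (x + y) + 4 = 4 + x + y)
U(Y, a) = -9 + a (U(Y, a) = -5 + (-4 + a) = -9 + a)
(-5 + U(4, F(-4, Q(4))))² = (-5 + (-9 + (4 + 4²*√(-1 + 4) - 4)))² = (-5 + (-9 + (4 + 16*√3 - 4)))² = (-5 + (-9 + 16*√3))² = (-14 + 16*√3)²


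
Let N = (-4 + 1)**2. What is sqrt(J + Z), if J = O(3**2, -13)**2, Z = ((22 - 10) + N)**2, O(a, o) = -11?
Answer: sqrt(562) ≈ 23.707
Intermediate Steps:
N = 9 (N = (-3)**2 = 9)
Z = 441 (Z = ((22 - 10) + 9)**2 = (12 + 9)**2 = 21**2 = 441)
J = 121 (J = (-11)**2 = 121)
sqrt(J + Z) = sqrt(121 + 441) = sqrt(562)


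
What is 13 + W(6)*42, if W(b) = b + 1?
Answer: 307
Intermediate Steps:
W(b) = 1 + b
13 + W(6)*42 = 13 + (1 + 6)*42 = 13 + 7*42 = 13 + 294 = 307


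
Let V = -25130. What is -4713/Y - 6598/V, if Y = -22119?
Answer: 44063142/92641745 ≈ 0.47563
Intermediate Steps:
-4713/Y - 6598/V = -4713/(-22119) - 6598/(-25130) = -4713*(-1/22119) - 6598*(-1/25130) = 1571/7373 + 3299/12565 = 44063142/92641745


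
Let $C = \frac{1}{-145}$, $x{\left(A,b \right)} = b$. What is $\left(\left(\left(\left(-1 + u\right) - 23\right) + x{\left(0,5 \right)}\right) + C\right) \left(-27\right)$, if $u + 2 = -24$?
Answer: $\frac{176202}{145} \approx 1215.2$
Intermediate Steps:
$u = -26$ ($u = -2 - 24 = -26$)
$C = - \frac{1}{145} \approx -0.0068966$
$\left(\left(\left(\left(-1 + u\right) - 23\right) + x{\left(0,5 \right)}\right) + C\right) \left(-27\right) = \left(\left(\left(\left(-1 - 26\right) - 23\right) + 5\right) - \frac{1}{145}\right) \left(-27\right) = \left(\left(\left(-27 - 23\right) + 5\right) - \frac{1}{145}\right) \left(-27\right) = \left(\left(-50 + 5\right) - \frac{1}{145}\right) \left(-27\right) = \left(-45 - \frac{1}{145}\right) \left(-27\right) = \left(- \frac{6526}{145}\right) \left(-27\right) = \frac{176202}{145}$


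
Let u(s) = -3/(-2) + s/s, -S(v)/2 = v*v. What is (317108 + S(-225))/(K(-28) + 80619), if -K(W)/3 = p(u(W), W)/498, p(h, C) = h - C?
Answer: 71664856/26765447 ≈ 2.6775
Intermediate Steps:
S(v) = -2*v² (S(v) = -2*v*v = -2*v²)
u(s) = 5/2 (u(s) = -3*(-½) + 1 = 3/2 + 1 = 5/2)
K(W) = -5/332 + W/166 (K(W) = -3*(5/2 - W)/498 = -3*(5/996 - W/498) = -5/332 + W/166)
(317108 + S(-225))/(K(-28) + 80619) = (317108 - 2*(-225)²)/((-5/332 + (1/166)*(-28)) + 80619) = (317108 - 2*50625)/((-5/332 - 14/83) + 80619) = (317108 - 101250)/(-61/332 + 80619) = 215858/(26765447/332) = 215858*(332/26765447) = 71664856/26765447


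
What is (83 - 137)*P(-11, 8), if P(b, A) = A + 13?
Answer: -1134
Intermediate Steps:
P(b, A) = 13 + A
(83 - 137)*P(-11, 8) = (83 - 137)*(13 + 8) = -54*21 = -1134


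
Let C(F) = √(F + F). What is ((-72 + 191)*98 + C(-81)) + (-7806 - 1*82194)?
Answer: -78338 + 9*I*√2 ≈ -78338.0 + 12.728*I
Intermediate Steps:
C(F) = √2*√F (C(F) = √(2*F) = √2*√F)
((-72 + 191)*98 + C(-81)) + (-7806 - 1*82194) = ((-72 + 191)*98 + √2*√(-81)) + (-7806 - 1*82194) = (119*98 + √2*(9*I)) + (-7806 - 82194) = (11662 + 9*I*√2) - 90000 = -78338 + 9*I*√2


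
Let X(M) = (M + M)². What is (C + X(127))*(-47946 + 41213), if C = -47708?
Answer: -113168264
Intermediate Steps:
X(M) = 4*M² (X(M) = (2*M)² = 4*M²)
(C + X(127))*(-47946 + 41213) = (-47708 + 4*127²)*(-47946 + 41213) = (-47708 + 4*16129)*(-6733) = (-47708 + 64516)*(-6733) = 16808*(-6733) = -113168264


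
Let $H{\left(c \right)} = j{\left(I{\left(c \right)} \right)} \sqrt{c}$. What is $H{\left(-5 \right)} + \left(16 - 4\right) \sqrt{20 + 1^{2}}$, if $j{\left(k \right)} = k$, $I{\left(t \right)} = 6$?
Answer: $12 \sqrt{21} + 6 i \sqrt{5} \approx 54.991 + 13.416 i$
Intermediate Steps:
$H{\left(c \right)} = 6 \sqrt{c}$
$H{\left(-5 \right)} + \left(16 - 4\right) \sqrt{20 + 1^{2}} = 6 \sqrt{-5} + \left(16 - 4\right) \sqrt{20 + 1^{2}} = 6 i \sqrt{5} + \left(16 - 4\right) \sqrt{20 + 1} = 6 i \sqrt{5} + 12 \sqrt{21} = 12 \sqrt{21} + 6 i \sqrt{5}$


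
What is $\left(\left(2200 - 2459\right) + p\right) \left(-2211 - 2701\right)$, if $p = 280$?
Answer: $-103152$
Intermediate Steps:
$\left(\left(2200 - 2459\right) + p\right) \left(-2211 - 2701\right) = \left(\left(2200 - 2459\right) + 280\right) \left(-2211 - 2701\right) = \left(-259 + 280\right) \left(-4912\right) = 21 \left(-4912\right) = -103152$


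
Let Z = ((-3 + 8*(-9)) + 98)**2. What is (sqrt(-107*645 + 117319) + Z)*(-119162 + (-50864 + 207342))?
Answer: 19740164 + 149264*sqrt(3019) ≈ 2.7942e+7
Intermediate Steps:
Z = 529 (Z = ((-3 - 72) + 98)**2 = (-75 + 98)**2 = 23**2 = 529)
(sqrt(-107*645 + 117319) + Z)*(-119162 + (-50864 + 207342)) = (sqrt(-107*645 + 117319) + 529)*(-119162 + (-50864 + 207342)) = (sqrt(-69015 + 117319) + 529)*(-119162 + 156478) = (sqrt(48304) + 529)*37316 = (4*sqrt(3019) + 529)*37316 = (529 + 4*sqrt(3019))*37316 = 19740164 + 149264*sqrt(3019)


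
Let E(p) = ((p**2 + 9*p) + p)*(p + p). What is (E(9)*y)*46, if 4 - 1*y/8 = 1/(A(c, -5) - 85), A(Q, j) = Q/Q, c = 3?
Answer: 31810104/7 ≈ 4.5443e+6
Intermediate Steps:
E(p) = 2*p*(p**2 + 10*p) (E(p) = (p**2 + 10*p)*(2*p) = 2*p*(p**2 + 10*p))
A(Q, j) = 1
y = 674/21 (y = 32 - 8/(1 - 85) = 32 - 8/(-84) = 32 - 8*(-1/84) = 32 + 2/21 = 674/21 ≈ 32.095)
(E(9)*y)*46 = ((2*9**2*(10 + 9))*(674/21))*46 = ((2*81*19)*(674/21))*46 = (3078*(674/21))*46 = (691524/7)*46 = 31810104/7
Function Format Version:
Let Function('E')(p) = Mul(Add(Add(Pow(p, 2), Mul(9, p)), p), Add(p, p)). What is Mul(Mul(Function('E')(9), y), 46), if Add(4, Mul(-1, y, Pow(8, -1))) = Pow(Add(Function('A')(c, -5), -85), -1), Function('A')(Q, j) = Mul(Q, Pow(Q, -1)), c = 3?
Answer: Rational(31810104, 7) ≈ 4.5443e+6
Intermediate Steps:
Function('E')(p) = Mul(2, p, Add(Pow(p, 2), Mul(10, p))) (Function('E')(p) = Mul(Add(Pow(p, 2), Mul(10, p)), Mul(2, p)) = Mul(2, p, Add(Pow(p, 2), Mul(10, p))))
Function('A')(Q, j) = 1
y = Rational(674, 21) (y = Add(32, Mul(-8, Pow(Add(1, -85), -1))) = Add(32, Mul(-8, Pow(-84, -1))) = Add(32, Mul(-8, Rational(-1, 84))) = Add(32, Rational(2, 21)) = Rational(674, 21) ≈ 32.095)
Mul(Mul(Function('E')(9), y), 46) = Mul(Mul(Mul(2, Pow(9, 2), Add(10, 9)), Rational(674, 21)), 46) = Mul(Mul(Mul(2, 81, 19), Rational(674, 21)), 46) = Mul(Mul(3078, Rational(674, 21)), 46) = Mul(Rational(691524, 7), 46) = Rational(31810104, 7)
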